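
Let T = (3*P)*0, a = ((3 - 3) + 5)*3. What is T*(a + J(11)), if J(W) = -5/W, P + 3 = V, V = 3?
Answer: 0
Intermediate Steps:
P = 0 (P = -3 + 3 = 0)
a = 15 (a = (0 + 5)*3 = 5*3 = 15)
T = 0 (T = (3*0)*0 = 0*0 = 0)
T*(a + J(11)) = 0*(15 - 5/11) = 0*(160/11) = 0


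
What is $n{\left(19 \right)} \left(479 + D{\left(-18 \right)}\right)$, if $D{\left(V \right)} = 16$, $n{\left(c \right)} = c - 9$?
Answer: $4950$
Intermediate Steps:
$n{\left(c \right)} = -9 + c$ ($n{\left(c \right)} = c - 9 = -9 + c$)
$n{\left(19 \right)} \left(479 + D{\left(-18 \right)}\right) = \left(-9 + 19\right) \left(479 + 16\right) = 10 \cdot 495 = 4950$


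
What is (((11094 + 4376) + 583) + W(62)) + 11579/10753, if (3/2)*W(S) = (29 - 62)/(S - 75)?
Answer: 2244419910/139789 ≈ 16056.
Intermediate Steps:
W(S) = -22/(-75 + S) (W(S) = 2*((29 - 62)/(S - 75))/3 = 2*(-33/(-75 + S))/3 = -22/(-75 + S))
(((11094 + 4376) + 583) + W(62)) + 11579/10753 = (((11094 + 4376) + 583) - 22/(-75 + 62)) + 11579/10753 = ((15470 + 583) - 22/(-13)) + 11579*(1/10753) = (16053 - 22*(-1/13)) + 11579/10753 = (16053 + 22/13) + 11579/10753 = 208711/13 + 11579/10753 = 2244419910/139789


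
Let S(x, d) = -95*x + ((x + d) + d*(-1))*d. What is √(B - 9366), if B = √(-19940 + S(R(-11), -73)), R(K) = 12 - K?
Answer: √(-9366 + 2*I*√5951) ≈ 0.7971 + 96.781*I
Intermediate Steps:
S(x, d) = -95*x + d*x (S(x, d) = -95*x + ((d + x) - d)*d = -95*x + x*d = -95*x + d*x)
B = 2*I*√5951 (B = √(-19940 + (12 - 1*(-11))*(-95 - 73)) = √(-19940 + (12 + 11)*(-168)) = √(-19940 + 23*(-168)) = √(-19940 - 3864) = √(-23804) = 2*I*√5951 ≈ 154.29*I)
√(B - 9366) = √(2*I*√5951 - 9366) = √(-9366 + 2*I*√5951)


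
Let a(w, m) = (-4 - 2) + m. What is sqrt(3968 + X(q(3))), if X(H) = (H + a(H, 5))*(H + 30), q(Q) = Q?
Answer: sqrt(4034) ≈ 63.514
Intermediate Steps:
a(w, m) = -6 + m
X(H) = (-1 + H)*(30 + H) (X(H) = (H + (-6 + 5))*(H + 30) = (H - 1)*(30 + H) = (-1 + H)*(30 + H))
sqrt(3968 + X(q(3))) = sqrt(3968 + (-30 + 3**2 + 29*3)) = sqrt(3968 + (-30 + 9 + 87)) = sqrt(3968 + 66) = sqrt(4034)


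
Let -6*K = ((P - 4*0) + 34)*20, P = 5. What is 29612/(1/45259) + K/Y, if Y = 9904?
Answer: 6636717483551/4952 ≈ 1.3402e+9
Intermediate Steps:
K = -130 (K = -((5 - 4*0) + 34)*20/6 = -((5 + 0) + 34)*20/6 = -(5 + 34)*20/6 = -13*20/2 = -1/6*780 = -130)
29612/(1/45259) + K/Y = 29612/(1/45259) - 130/9904 = 29612/(1/45259) - 130*1/9904 = 29612*45259 - 65/4952 = 1340209508 - 65/4952 = 6636717483551/4952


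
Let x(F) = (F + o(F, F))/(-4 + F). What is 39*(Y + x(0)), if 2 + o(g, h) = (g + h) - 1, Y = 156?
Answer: 24453/4 ≈ 6113.3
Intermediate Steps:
o(g, h) = -3 + g + h (o(g, h) = -2 + ((g + h) - 1) = -2 + (-1 + g + h) = -3 + g + h)
x(F) = (-3 + 3*F)/(-4 + F) (x(F) = (F + (-3 + F + F))/(-4 + F) = (F + (-3 + 2*F))/(-4 + F) = (-3 + 3*F)/(-4 + F))
39*(Y + x(0)) = 39*(156 + 3*(-1 + 0)/(-4 + 0)) = 39*(156 + 3*(-1)/(-4)) = 39*(156 + 3*(-1/4)*(-1)) = 39*(156 + 3/4) = 39*(627/4) = 24453/4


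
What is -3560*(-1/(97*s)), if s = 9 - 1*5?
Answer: 890/97 ≈ 9.1753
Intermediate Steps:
s = 4 (s = 9 - 5 = 4)
-3560*(-1/(97*s)) = -3560/((-97*4)) = -3560/(-388) = -3560*(-1/388) = 890/97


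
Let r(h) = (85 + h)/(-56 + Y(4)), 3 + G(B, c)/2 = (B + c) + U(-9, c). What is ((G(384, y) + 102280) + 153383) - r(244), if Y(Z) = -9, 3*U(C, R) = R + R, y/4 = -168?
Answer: 16522354/65 ≈ 2.5419e+5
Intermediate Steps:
y = -672 (y = 4*(-168) = -672)
U(C, R) = 2*R/3 (U(C, R) = (R + R)/3 = (2*R)/3 = 2*R/3)
G(B, c) = -6 + 2*B + 10*c/3 (G(B, c) = -6 + 2*((B + c) + 2*c/3) = -6 + 2*(B + 5*c/3) = -6 + (2*B + 10*c/3) = -6 + 2*B + 10*c/3)
r(h) = -17/13 - h/65 (r(h) = (85 + h)/(-56 - 9) = (85 + h)/(-65) = (85 + h)*(-1/65) = -17/13 - h/65)
((G(384, y) + 102280) + 153383) - r(244) = (((-6 + 2*384 + (10/3)*(-672)) + 102280) + 153383) - (-17/13 - 1/65*244) = (((-6 + 768 - 2240) + 102280) + 153383) - (-17/13 - 244/65) = ((-1478 + 102280) + 153383) - 1*(-329/65) = (100802 + 153383) + 329/65 = 254185 + 329/65 = 16522354/65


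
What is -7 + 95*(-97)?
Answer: -9222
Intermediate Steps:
-7 + 95*(-97) = -7 - 9215 = -9222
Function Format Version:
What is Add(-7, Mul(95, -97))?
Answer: -9222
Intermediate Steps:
Add(-7, Mul(95, -97)) = Add(-7, -9215) = -9222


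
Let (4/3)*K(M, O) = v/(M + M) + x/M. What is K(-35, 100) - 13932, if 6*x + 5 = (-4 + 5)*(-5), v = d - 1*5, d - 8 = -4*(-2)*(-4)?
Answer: -3900863/280 ≈ -13932.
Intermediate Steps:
d = -24 (d = 8 - 4*(-2)*(-4) = 8 + 8*(-4) = 8 - 32 = -24)
v = -29 (v = -24 - 1*5 = -24 - 5 = -29)
x = -5/3 (x = -5/6 + ((-4 + 5)*(-5))/6 = -5/6 + (1*(-5))/6 = -5/6 + (1/6)*(-5) = -5/6 - 5/6 = -5/3 ≈ -1.6667)
K(M, O) = -97/(8*M) (K(M, O) = 3*(-29/(M + M) - 5/(3*M))/4 = 3*(-29*1/(2*M) - 5/(3*M))/4 = 3*(-29/(2*M) - 5/(3*M))/4 = 3*(-97/(6*M))/4 = -97/(8*M))
K(-35, 100) - 13932 = -97/8/(-35) - 13932 = -97/8*(-1/35) - 13932 = 97/280 - 13932 = -3900863/280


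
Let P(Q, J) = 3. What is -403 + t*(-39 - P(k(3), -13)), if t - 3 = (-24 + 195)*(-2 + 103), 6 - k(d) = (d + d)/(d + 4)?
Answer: -725911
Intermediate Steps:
k(d) = 6 - 2*d/(4 + d) (k(d) = 6 - (d + d)/(d + 4) = 6 - 2*d/(4 + d))
t = 17274 (t = 3 + (-24 + 195)*(-2 + 103) = 3 + 171*101 = 3 + 17271 = 17274)
-403 + t*(-39 - P(k(3), -13)) = -403 + 17274*(-39 - 1*3) = -403 + 17274*(-39 - 3) = -403 + 17274*(-42) = -403 - 725508 = -725911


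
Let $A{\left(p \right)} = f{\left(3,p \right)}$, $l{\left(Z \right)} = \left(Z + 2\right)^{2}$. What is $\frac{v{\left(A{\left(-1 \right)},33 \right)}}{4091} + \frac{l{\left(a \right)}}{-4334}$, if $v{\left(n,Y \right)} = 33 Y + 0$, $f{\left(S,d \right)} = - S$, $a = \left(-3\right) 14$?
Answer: $- \frac{912937}{8865197} \approx -0.10298$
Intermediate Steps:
$a = -42$
$l{\left(Z \right)} = \left(2 + Z\right)^{2}$
$A{\left(p \right)} = -3$ ($A{\left(p \right)} = \left(-1\right) 3 = -3$)
$v{\left(n,Y \right)} = 33 Y$
$\frac{v{\left(A{\left(-1 \right)},33 \right)}}{4091} + \frac{l{\left(a \right)}}{-4334} = \frac{33 \cdot 33}{4091} + \frac{\left(2 - 42\right)^{2}}{-4334} = 1089 \cdot \frac{1}{4091} + \left(-40\right)^{2} \left(- \frac{1}{4334}\right) = \frac{1089}{4091} + 1600 \left(- \frac{1}{4334}\right) = \frac{1089}{4091} - \frac{800}{2167} = - \frac{912937}{8865197}$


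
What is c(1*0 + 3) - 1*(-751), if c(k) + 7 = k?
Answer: 747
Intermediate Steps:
c(k) = -7 + k
c(1*0 + 3) - 1*(-751) = (-7 + (1*0 + 3)) - 1*(-751) = (-7 + (0 + 3)) + 751 = (-7 + 3) + 751 = -4 + 751 = 747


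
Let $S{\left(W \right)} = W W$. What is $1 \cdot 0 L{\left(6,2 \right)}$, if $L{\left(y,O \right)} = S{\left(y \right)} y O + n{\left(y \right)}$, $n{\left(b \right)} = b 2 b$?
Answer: $0$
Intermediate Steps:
$S{\left(W \right)} = W^{2}$
$n{\left(b \right)} = 2 b^{2}$ ($n{\left(b \right)} = 2 b b = 2 b^{2}$)
$L{\left(y,O \right)} = 2 y^{2} + O y^{3}$ ($L{\left(y,O \right)} = y^{2} y O + 2 y^{2} = y^{3} O + 2 y^{2} = O y^{3} + 2 y^{2} = 2 y^{2} + O y^{3}$)
$1 \cdot 0 L{\left(6,2 \right)} = 1 \cdot 0 \cdot 6^{2} \left(2 + 2 \cdot 6\right) = 0 \cdot 36 \left(2 + 12\right) = 0 \cdot 36 \cdot 14 = 0 \cdot 504 = 0$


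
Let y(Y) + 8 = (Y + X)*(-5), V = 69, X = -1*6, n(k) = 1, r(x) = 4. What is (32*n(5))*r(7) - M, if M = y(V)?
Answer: 451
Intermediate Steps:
X = -6
y(Y) = 22 - 5*Y (y(Y) = -8 + (Y - 6)*(-5) = -8 + (-6 + Y)*(-5) = -8 + (30 - 5*Y) = 22 - 5*Y)
M = -323 (M = 22 - 5*69 = 22 - 345 = -323)
(32*n(5))*r(7) - M = (32*1)*4 - 1*(-323) = 32*4 + 323 = 128 + 323 = 451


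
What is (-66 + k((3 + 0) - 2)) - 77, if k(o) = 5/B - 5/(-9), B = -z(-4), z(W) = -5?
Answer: -1273/9 ≈ -141.44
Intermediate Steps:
B = 5 (B = -1*(-5) = 5)
k(o) = 14/9 (k(o) = 5/5 - 5/(-9) = 5*(⅕) - 5*(-⅑) = 1 + 5/9 = 14/9)
(-66 + k((3 + 0) - 2)) - 77 = (-66 + 14/9) - 77 = -580/9 - 77 = -1273/9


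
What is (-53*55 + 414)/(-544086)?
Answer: 2501/544086 ≈ 0.0045967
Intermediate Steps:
(-53*55 + 414)/(-544086) = (-2915 + 414)*(-1/544086) = -2501*(-1/544086) = 2501/544086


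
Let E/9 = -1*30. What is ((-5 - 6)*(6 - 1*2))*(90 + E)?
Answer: 7920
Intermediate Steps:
E = -270 (E = 9*(-1*30) = 9*(-30) = -270)
((-5 - 6)*(6 - 1*2))*(90 + E) = ((-5 - 6)*(6 - 1*2))*(90 - 270) = -11*(6 - 2)*(-180) = -11*4*(-180) = -44*(-180) = 7920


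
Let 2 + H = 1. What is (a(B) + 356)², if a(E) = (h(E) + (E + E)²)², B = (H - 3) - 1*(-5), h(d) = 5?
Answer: 190969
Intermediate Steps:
H = -1 (H = -2 + 1 = -1)
B = 1 (B = (-1 - 3) - 1*(-5) = -4 + 5 = 1)
a(E) = (5 + 4*E²)² (a(E) = (5 + (E + E)²)² = (5 + (2*E)²)² = (5 + 4*E²)²)
(a(B) + 356)² = ((5 + 4*1²)² + 356)² = ((5 + 4*1)² + 356)² = ((5 + 4)² + 356)² = (9² + 356)² = (81 + 356)² = 437² = 190969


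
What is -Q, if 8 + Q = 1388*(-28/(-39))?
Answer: -38552/39 ≈ -988.51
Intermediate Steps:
Q = 38552/39 (Q = -8 + 1388*(-28/(-39)) = -8 + 1388*(-28*(-1/39)) = -8 + 1388*(28/39) = -8 + 38864/39 = 38552/39 ≈ 988.51)
-Q = -1*38552/39 = -38552/39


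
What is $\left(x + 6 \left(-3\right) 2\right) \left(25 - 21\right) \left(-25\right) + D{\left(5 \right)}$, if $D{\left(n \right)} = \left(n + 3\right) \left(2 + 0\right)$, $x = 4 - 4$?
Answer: $3616$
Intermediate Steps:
$x = 0$
$D{\left(n \right)} = 6 + 2 n$ ($D{\left(n \right)} = \left(3 + n\right) 2 = 6 + 2 n$)
$\left(x + 6 \left(-3\right) 2\right) \left(25 - 21\right) \left(-25\right) + D{\left(5 \right)} = \left(0 + 6 \left(-3\right) 2\right) \left(25 - 21\right) \left(-25\right) + \left(6 + 2 \cdot 5\right) = \left(0 - 36\right) 4 \left(-25\right) + \left(6 + 10\right) = \left(0 - 36\right) 4 \left(-25\right) + 16 = \left(-36\right) 4 \left(-25\right) + 16 = \left(-144\right) \left(-25\right) + 16 = 3600 + 16 = 3616$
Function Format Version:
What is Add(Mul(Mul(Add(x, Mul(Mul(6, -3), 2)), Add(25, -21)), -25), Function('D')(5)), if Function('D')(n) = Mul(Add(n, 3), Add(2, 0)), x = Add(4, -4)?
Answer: 3616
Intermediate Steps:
x = 0
Function('D')(n) = Add(6, Mul(2, n)) (Function('D')(n) = Mul(Add(3, n), 2) = Add(6, Mul(2, n)))
Add(Mul(Mul(Add(x, Mul(Mul(6, -3), 2)), Add(25, -21)), -25), Function('D')(5)) = Add(Mul(Mul(Add(0, Mul(Mul(6, -3), 2)), Add(25, -21)), -25), Add(6, Mul(2, 5))) = Add(Mul(Mul(Add(0, Mul(-18, 2)), 4), -25), Add(6, 10)) = Add(Mul(Mul(Add(0, -36), 4), -25), 16) = Add(Mul(Mul(-36, 4), -25), 16) = Add(Mul(-144, -25), 16) = Add(3600, 16) = 3616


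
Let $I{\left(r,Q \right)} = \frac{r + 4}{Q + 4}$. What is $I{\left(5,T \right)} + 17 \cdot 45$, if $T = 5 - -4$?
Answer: $\frac{9954}{13} \approx 765.69$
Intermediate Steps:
$T = 9$ ($T = 5 + 4 = 9$)
$I{\left(r,Q \right)} = \frac{4 + r}{4 + Q}$
$I{\left(5,T \right)} + 17 \cdot 45 = \frac{4 + 5}{4 + 9} + 17 \cdot 45 = \frac{1}{13} \cdot 9 + 765 = \frac{9}{13} + 765 = \frac{9954}{13}$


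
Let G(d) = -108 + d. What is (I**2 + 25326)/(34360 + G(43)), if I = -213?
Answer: 14139/6859 ≈ 2.0614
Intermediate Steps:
(I**2 + 25326)/(34360 + G(43)) = ((-213)**2 + 25326)/(34360 + (-108 + 43)) = (45369 + 25326)/(34360 - 65) = 70695/34295 = 70695*(1/34295) = 14139/6859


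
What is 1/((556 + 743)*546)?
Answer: 1/709254 ≈ 1.4099e-6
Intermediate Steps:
1/((556 + 743)*546) = (1/546)/1299 = (1/1299)*(1/546) = 1/709254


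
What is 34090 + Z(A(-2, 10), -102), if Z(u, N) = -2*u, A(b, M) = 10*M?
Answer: 33890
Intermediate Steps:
34090 + Z(A(-2, 10), -102) = 34090 - 20*10 = 34090 - 2*100 = 34090 - 200 = 33890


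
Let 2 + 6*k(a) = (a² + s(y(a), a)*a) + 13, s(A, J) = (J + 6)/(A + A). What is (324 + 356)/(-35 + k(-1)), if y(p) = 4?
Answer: -32640/1589 ≈ -20.541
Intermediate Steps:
s(A, J) = (6 + J)/(2*A) (s(A, J) = (6 + J)/((2*A)) = (6 + J)*(1/(2*A)) = (6 + J)/(2*A))
k(a) = 11/6 + a²/6 + a*(¾ + a/8)/6 (k(a) = -⅓ + ((a² + ((½)*(6 + a)/4)*a) + 13)/6 = -⅓ + ((a² + ((½)*(¼)*(6 + a))*a) + 13)/6 = -⅓ + ((a² + (¾ + a/8)*a) + 13)/6 = -⅓ + ((a² + a*(¾ + a/8)) + 13)/6 = -⅓ + (13 + a² + a*(¾ + a/8))/6 = -⅓ + (13/6 + a²/6 + a*(¾ + a/8)/6) = 11/6 + a²/6 + a*(¾ + a/8)/6)
(324 + 356)/(-35 + k(-1)) = (324 + 356)/(-35 + (11/6 + (⅛)*(-1) + (3/16)*(-1)²)) = 680/(-35 + (11/6 - ⅛ + (3/16)*1)) = 680/(-35 + (11/6 - ⅛ + 3/16)) = 680/(-35 + 91/48) = 680/(-1589/48) = 680*(-48/1589) = -32640/1589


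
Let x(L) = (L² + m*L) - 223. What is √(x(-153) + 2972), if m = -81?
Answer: √38551 ≈ 196.34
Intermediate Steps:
x(L) = -223 + L² - 81*L (x(L) = (L² - 81*L) - 223 = -223 + L² - 81*L)
√(x(-153) + 2972) = √((-223 + (-153)² - 81*(-153)) + 2972) = √((-223 + 23409 + 12393) + 2972) = √(35579 + 2972) = √38551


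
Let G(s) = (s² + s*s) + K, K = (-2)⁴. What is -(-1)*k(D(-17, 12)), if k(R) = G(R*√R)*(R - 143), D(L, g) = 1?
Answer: -2556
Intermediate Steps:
K = 16
G(s) = 16 + 2*s² (G(s) = (s² + s*s) + 16 = (s² + s²) + 16 = 2*s² + 16 = 16 + 2*s²)
k(R) = (-143 + R)*(16 + 2*R³) (k(R) = (16 + 2*(R*√R)²)*(R - 143) = (16 + 2*(R^(3/2))²)*(-143 + R) = (16 + 2*R³)*(-143 + R) = (-143 + R)*(16 + 2*R³))
-(-1)*k(D(-17, 12)) = -(-1)*2*(-143 + 1)*(8 + 1³) = -(-1)*2*(-142)*(8 + 1) = -(-1)*2*(-142)*9 = -(-1)*(-2556) = -1*2556 = -2556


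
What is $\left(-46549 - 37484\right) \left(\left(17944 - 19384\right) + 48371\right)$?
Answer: $-3943752723$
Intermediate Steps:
$\left(-46549 - 37484\right) \left(\left(17944 - 19384\right) + 48371\right) = - 84033 \left(-1440 + 48371\right) = \left(-84033\right) 46931 = -3943752723$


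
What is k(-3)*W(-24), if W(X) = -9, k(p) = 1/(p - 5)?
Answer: 9/8 ≈ 1.1250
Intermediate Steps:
k(p) = 1/(-5 + p)
k(-3)*W(-24) = -9/(-5 - 3) = -9/(-8) = -⅛*(-9) = 9/8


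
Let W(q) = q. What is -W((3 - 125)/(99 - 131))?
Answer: -61/16 ≈ -3.8125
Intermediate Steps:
-W((3 - 125)/(99 - 131)) = -(3 - 125)/(99 - 131) = -(-122)/(-32) = -(-122)*(-1)/32 = -1*61/16 = -61/16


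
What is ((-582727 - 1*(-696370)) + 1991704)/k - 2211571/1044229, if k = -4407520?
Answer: -11946007806383/4602460202080 ≈ -2.5956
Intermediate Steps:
((-582727 - 1*(-696370)) + 1991704)/k - 2211571/1044229 = ((-582727 - 1*(-696370)) + 1991704)/(-4407520) - 2211571/1044229 = ((-582727 + 696370) + 1991704)*(-1/4407520) - 2211571*1/1044229 = (113643 + 1991704)*(-1/4407520) - 2211571/1044229 = 2105347*(-1/4407520) - 2211571/1044229 = -2105347/4407520 - 2211571/1044229 = -11946007806383/4602460202080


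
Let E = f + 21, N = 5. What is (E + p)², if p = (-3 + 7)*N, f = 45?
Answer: 7396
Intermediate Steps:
E = 66 (E = 45 + 21 = 66)
p = 20 (p = (-3 + 7)*5 = 4*5 = 20)
(E + p)² = (66 + 20)² = 86² = 7396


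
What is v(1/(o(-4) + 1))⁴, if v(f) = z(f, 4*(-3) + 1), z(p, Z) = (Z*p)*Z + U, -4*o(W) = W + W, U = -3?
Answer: 157351936/81 ≈ 1.9426e+6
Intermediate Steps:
o(W) = -W/2 (o(W) = -(W + W)/4 = -W/2)
z(p, Z) = -3 + p*Z² (z(p, Z) = (Z*p)*Z - 3 = p*Z² - 3 = -3 + p*Z²)
v(f) = -3 + 121*f (v(f) = -3 + f*(4*(-3) + 1)² = -3 + f*(-12 + 1)² = -3 + f*(-11)² = -3 + f*121 = -3 + 121*f)
v(1/(o(-4) + 1))⁴ = (-3 + 121/(-½*(-4) + 1))⁴ = (-3 + 121/(2 + 1))⁴ = (-3 + 121/3)⁴ = (112/3)⁴ = 157351936/81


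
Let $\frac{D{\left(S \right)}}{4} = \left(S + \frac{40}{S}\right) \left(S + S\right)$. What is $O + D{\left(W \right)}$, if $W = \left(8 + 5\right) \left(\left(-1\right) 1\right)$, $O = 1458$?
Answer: $3130$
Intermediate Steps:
$W = -13$ ($W = 13 \left(-1\right) = -13$)
$D{\left(S \right)} = 8 S \left(S + \frac{40}{S}\right)$ ($D{\left(S \right)} = 4 \left(S + \frac{40}{S}\right) \left(S + S\right) = 4 \left(S + \frac{40}{S}\right) 2 S = 4 \cdot 2 S \left(S + \frac{40}{S}\right) = 8 S \left(S + \frac{40}{S}\right)$)
$O + D{\left(W \right)} = 1458 + \left(320 + 8 \left(-13\right)^{2}\right) = 1458 + \left(320 + 8 \cdot 169\right) = 1458 + \left(320 + 1352\right) = 1458 + 1672 = 3130$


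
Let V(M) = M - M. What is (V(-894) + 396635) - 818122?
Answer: -421487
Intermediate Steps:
V(M) = 0
(V(-894) + 396635) - 818122 = (0 + 396635) - 818122 = 396635 - 818122 = -421487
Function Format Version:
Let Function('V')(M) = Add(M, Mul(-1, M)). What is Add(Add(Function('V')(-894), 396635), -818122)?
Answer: -421487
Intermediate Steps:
Function('V')(M) = 0
Add(Add(Function('V')(-894), 396635), -818122) = Add(Add(0, 396635), -818122) = Add(396635, -818122) = -421487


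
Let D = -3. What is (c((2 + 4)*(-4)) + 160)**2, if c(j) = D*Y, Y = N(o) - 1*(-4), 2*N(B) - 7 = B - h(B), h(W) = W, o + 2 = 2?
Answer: 75625/4 ≈ 18906.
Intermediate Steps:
o = 0 (o = -2 + 2 = 0)
N(B) = 7/2 (N(B) = 7/2 + (B - B)/2 = 7/2 + (1/2)*0 = 7/2 + 0 = 7/2)
Y = 15/2 (Y = 7/2 - 1*(-4) = 7/2 + 4 = 15/2 ≈ 7.5000)
c(j) = -45/2 (c(j) = -3*15/2 = -45/2)
(c((2 + 4)*(-4)) + 160)**2 = (-45/2 + 160)**2 = (275/2)**2 = 75625/4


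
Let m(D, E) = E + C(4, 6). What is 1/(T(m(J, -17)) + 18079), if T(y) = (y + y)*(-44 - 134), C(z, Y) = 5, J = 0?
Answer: 1/22351 ≈ 4.4741e-5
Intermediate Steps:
m(D, E) = 5 + E (m(D, E) = E + 5 = 5 + E)
T(y) = -356*y (T(y) = (2*y)*(-178) = -356*y)
1/(T(m(J, -17)) + 18079) = 1/(-356*(5 - 17) + 18079) = 1/(-356*(-12) + 18079) = 1/(4272 + 18079) = 1/22351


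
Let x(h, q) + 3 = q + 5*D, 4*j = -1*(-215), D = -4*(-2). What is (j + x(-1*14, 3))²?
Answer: 140625/16 ≈ 8789.1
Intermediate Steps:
D = 8
j = 215/4 (j = (-1*(-215))/4 = (¼)*215 = 215/4 ≈ 53.750)
x(h, q) = 37 + q (x(h, q) = -3 + (q + 5*8) = -3 + (q + 40) = -3 + (40 + q) = 37 + q)
(j + x(-1*14, 3))² = (215/4 + (37 + 3))² = (215/4 + 40)² = (375/4)² = 140625/16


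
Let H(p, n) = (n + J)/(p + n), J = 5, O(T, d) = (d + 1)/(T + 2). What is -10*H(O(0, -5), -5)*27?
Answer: 0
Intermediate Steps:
O(T, d) = (1 + d)/(2 + T)
H(p, n) = (5 + n)/(n + p) (H(p, n) = (n + 5)/(p + n) = (5 + n)/(n + p))
-10*H(O(0, -5), -5)*27 = -10*(5 - 5)/(-5 + (1 - 5)/(2 + 0))*27 = -10*0/(-5 - 4/2)*27 = -10*0/(-5 + (½)*(-4))*27 = -10*0/(-5 - 2)*27 = -10*0/(-7)*27 = -(-10)*0/7*27 = -10*0*27 = 0*27 = 0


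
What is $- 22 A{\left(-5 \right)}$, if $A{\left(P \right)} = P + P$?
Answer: $220$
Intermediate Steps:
$A{\left(P \right)} = 2 P$
$- 22 A{\left(-5 \right)} = - 22 \cdot 2 \left(-5\right) = \left(-22\right) \left(-10\right) = 220$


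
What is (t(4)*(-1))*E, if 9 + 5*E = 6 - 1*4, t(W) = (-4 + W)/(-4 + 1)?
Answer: 0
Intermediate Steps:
t(W) = 4/3 - W/3 (t(W) = (-4 + W)/(-3) = (-4 + W)*(-⅓) = 4/3 - W/3)
E = -7/5 (E = -9/5 + (6 - 1*4)/5 = -9/5 + (6 - 4)/5 = -9/5 + (⅕)*2 = -9/5 + ⅖ = -7/5 ≈ -1.4000)
(t(4)*(-1))*E = ((4/3 - ⅓*4)*(-1))*(-7/5) = ((4/3 - 4/3)*(-1))*(-7/5) = (0*(-1))*(-7/5) = 0*(-7/5) = 0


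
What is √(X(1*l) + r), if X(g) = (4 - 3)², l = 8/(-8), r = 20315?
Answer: 2*√5079 ≈ 142.53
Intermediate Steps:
l = -1 (l = 8*(-⅛) = -1)
X(g) = 1 (X(g) = 1² = 1)
√(X(1*l) + r) = √(1 + 20315) = √20316 = 2*√5079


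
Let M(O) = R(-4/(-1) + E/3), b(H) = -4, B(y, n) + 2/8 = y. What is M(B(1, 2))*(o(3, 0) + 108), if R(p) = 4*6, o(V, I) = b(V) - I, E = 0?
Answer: 2496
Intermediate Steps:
B(y, n) = -¼ + y
o(V, I) = -4 - I
R(p) = 24
M(O) = 24
M(B(1, 2))*(o(3, 0) + 108) = 24*((-4 - 1*0) + 108) = 24*((-4 + 0) + 108) = 24*(-4 + 108) = 24*104 = 2496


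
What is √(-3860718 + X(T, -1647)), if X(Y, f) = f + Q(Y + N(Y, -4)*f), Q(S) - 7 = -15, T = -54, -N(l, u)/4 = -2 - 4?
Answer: I*√3862373 ≈ 1965.3*I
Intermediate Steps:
N(l, u) = 24 (N(l, u) = -4*(-2 - 4) = -4*(-6) = 24)
Q(S) = -8 (Q(S) = 7 - 15 = -8)
X(Y, f) = -8 + f (X(Y, f) = f - 8 = -8 + f)
√(-3860718 + X(T, -1647)) = √(-3860718 + (-8 - 1647)) = √(-3860718 - 1655) = √(-3862373) = I*√3862373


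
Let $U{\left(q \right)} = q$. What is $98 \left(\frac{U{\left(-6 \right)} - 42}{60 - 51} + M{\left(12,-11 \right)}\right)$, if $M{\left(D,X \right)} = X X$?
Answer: $\frac{34006}{3} \approx 11335.0$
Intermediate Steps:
$M{\left(D,X \right)} = X^{2}$
$98 \left(\frac{U{\left(-6 \right)} - 42}{60 - 51} + M{\left(12,-11 \right)}\right) = 98 \left(\frac{-6 - 42}{60 - 51} + \left(-11\right)^{2}\right) = 98 \left(- \frac{48}{9} + 121\right) = 98 \left(\left(-48\right) \frac{1}{9} + 121\right) = 98 \left(- \frac{16}{3} + 121\right) = 98 \cdot \frac{347}{3} = \frac{34006}{3}$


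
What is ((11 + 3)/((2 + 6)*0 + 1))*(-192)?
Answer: -2688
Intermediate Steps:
((11 + 3)/((2 + 6)*0 + 1))*(-192) = (14/(8*0 + 1))*(-192) = (14/(0 + 1))*(-192) = (14/1)*(-192) = (14*1)*(-192) = 14*(-192) = -2688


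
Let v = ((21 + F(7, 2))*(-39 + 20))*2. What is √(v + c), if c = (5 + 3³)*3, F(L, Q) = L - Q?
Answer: 2*I*√223 ≈ 29.866*I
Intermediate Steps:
c = 96 (c = (5 + 27)*3 = 32*3 = 96)
v = -988 (v = ((21 + (7 - 1*2))*(-39 + 20))*2 = ((21 + (7 - 2))*(-19))*2 = ((21 + 5)*(-19))*2 = (26*(-19))*2 = -494*2 = -988)
√(v + c) = √(-988 + 96) = √(-892) = 2*I*√223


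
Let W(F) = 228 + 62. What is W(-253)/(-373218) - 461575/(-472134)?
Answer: 9562843305/9789383734 ≈ 0.97686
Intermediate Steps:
W(F) = 290
W(-253)/(-373218) - 461575/(-472134) = 290/(-373218) - 461575/(-472134) = 290*(-1/373218) - 461575*(-1/472134) = -145/186609 + 461575/472134 = 9562843305/9789383734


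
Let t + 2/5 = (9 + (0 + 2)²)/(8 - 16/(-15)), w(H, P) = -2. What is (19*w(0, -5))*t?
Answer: -13357/340 ≈ -39.285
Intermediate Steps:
t = 703/680 (t = -⅖ + (9 + (0 + 2)²)/(8 - 16/(-15)) = -⅖ + (9 + 2²)/(8 - 16*(-1/15)) = -⅖ + (9 + 4)/(8 + 16/15) = -⅖ + 13/(136/15) = -⅖ + 13*(15/136) = -⅖ + 195/136 = 703/680 ≈ 1.0338)
(19*w(0, -5))*t = (19*(-2))*(703/680) = -38*703/680 = -13357/340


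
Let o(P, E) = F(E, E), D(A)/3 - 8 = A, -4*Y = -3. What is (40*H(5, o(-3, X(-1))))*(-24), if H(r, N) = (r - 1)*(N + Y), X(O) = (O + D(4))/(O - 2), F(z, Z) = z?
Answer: 41920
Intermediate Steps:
Y = 3/4 (Y = -1/4*(-3) = 3/4 ≈ 0.75000)
D(A) = 24 + 3*A
X(O) = (36 + O)/(-2 + O) (X(O) = (O + (24 + 3*4))/(O - 2) = (O + (24 + 12))/(-2 + O) = (O + 36)/(-2 + O) = (36 + O)/(-2 + O))
o(P, E) = E
H(r, N) = (-1 + r)*(3/4 + N) (H(r, N) = (r - 1)*(N + 3/4) = (-1 + r)*(3/4 + N))
(40*H(5, o(-3, X(-1))))*(-24) = (40*(-3/4 - (36 - 1)/(-2 - 1) + (3/4)*5 + ((36 - 1)/(-2 - 1))*5))*(-24) = (40*(-3/4 - 35/(-3) + 15/4 + (35/(-3))*5))*(-24) = (40*(-3/4 - (-1)*35/3 + 15/4 - 1/3*35*5))*(-24) = (40*(-3/4 - 1*(-35/3) + 15/4 - 35/3*5))*(-24) = (40*(-3/4 + 35/3 + 15/4 - 175/3))*(-24) = (40*(-131/3))*(-24) = -5240/3*(-24) = 41920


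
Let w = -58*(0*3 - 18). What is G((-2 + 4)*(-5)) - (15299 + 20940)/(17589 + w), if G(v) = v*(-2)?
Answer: 336421/18633 ≈ 18.055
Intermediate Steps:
G(v) = -2*v
w = 1044 (w = -58*(0 - 18) = -58*(-18) = 1044)
G((-2 + 4)*(-5)) - (15299 + 20940)/(17589 + w) = -2*(-2 + 4)*(-5) - (15299 + 20940)/(17589 + 1044) = -4*(-5) - 36239/18633 = -2*(-10) - 36239/18633 = 20 - 1*36239/18633 = 20 - 36239/18633 = 336421/18633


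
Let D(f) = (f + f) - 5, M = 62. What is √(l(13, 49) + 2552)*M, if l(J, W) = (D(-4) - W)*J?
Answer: 186*√194 ≈ 2590.7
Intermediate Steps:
D(f) = -5 + 2*f (D(f) = 2*f - 5 = -5 + 2*f)
l(J, W) = J*(-13 - W) (l(J, W) = ((-5 + 2*(-4)) - W)*J = ((-5 - 8) - W)*J = (-13 - W)*J = J*(-13 - W))
√(l(13, 49) + 2552)*M = √(-1*13*(13 + 49) + 2552)*62 = √(-1*13*62 + 2552)*62 = √(-806 + 2552)*62 = √1746*62 = (3*√194)*62 = 186*√194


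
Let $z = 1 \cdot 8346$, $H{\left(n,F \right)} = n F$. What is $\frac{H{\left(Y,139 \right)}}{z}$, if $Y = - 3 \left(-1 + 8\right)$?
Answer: $- \frac{973}{2782} \approx -0.34975$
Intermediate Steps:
$Y = -21$ ($Y = \left(-3\right) 7 = -21$)
$H{\left(n,F \right)} = F n$
$z = 8346$
$\frac{H{\left(Y,139 \right)}}{z} = \frac{139 \left(-21\right)}{8346} = \left(-2919\right) \frac{1}{8346} = - \frac{973}{2782}$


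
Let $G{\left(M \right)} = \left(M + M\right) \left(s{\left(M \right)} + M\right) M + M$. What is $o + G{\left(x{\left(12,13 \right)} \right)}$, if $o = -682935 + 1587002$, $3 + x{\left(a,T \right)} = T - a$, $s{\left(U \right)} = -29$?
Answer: $903817$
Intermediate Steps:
$x{\left(a,T \right)} = -3 + T - a$ ($x{\left(a,T \right)} = -3 + \left(T - a\right) = -3 + T - a$)
$G{\left(M \right)} = M + 2 M^{2} \left(-29 + M\right)$ ($G{\left(M \right)} = \left(M + M\right) \left(-29 + M\right) M + M = 2 M \left(-29 + M\right) M + M = 2 M^{2} \left(-29 + M\right) + M = M + 2 M^{2} \left(-29 + M\right)$)
$o = 904067$
$o + G{\left(x{\left(12,13 \right)} \right)} = 904067 + \left(-3 + 13 - 12\right) \left(1 - 58 \left(-3 + 13 - 12\right) + 2 \left(-3 + 13 - 12\right)^{2}\right) = 904067 - 2 \left(1 - -116 + 2 \left(-2\right)^{2}\right) = 904067 - 2 \left(1 + 116 + 2 \cdot 4\right) = 904067 - 2 \left(1 + 116 + 8\right) = 904067 - 250 = 903817$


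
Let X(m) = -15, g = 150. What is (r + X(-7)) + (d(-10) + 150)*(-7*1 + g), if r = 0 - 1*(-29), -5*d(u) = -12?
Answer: 109036/5 ≈ 21807.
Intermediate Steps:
d(u) = 12/5 (d(u) = -1/5*(-12) = 12/5)
r = 29 (r = 0 + 29 = 29)
(r + X(-7)) + (d(-10) + 150)*(-7*1 + g) = (29 - 15) + (12/5 + 150)*(-7*1 + 150) = 14 + 762*(-7 + 150)/5 = 14 + (762/5)*143 = 14 + 108966/5 = 109036/5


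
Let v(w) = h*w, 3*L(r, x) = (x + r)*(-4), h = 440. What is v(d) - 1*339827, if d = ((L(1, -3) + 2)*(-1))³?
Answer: -10382689/27 ≈ -3.8454e+5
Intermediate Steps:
L(r, x) = -4*r/3 - 4*x/3 (L(r, x) = ((x + r)*(-4))/3 = ((r + x)*(-4))/3 = (-4*r - 4*x)/3 = -4*r/3 - 4*x/3)
d = -2744/27 (d = (((-4/3*1 - 4/3*(-3)) + 2)*(-1))³ = (((-4/3 + 4) + 2)*(-1))³ = ((8/3 + 2)*(-1))³ = ((14/3)*(-1))³ = (-14/3)³ = -2744/27 ≈ -101.63)
v(w) = 440*w
v(d) - 1*339827 = 440*(-2744/27) - 1*339827 = -1207360/27 - 339827 = -10382689/27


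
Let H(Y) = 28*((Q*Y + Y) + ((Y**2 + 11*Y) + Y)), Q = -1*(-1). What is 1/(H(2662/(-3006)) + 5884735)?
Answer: 2259009/13292934738067 ≈ 1.6994e-7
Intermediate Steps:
Q = 1
H(Y) = 28*Y**2 + 392*Y (H(Y) = 28*((1*Y + Y) + ((Y**2 + 11*Y) + Y)) = 28*((Y + Y) + (Y**2 + 12*Y)) = 28*(2*Y + (Y**2 + 12*Y)) = 28*(Y**2 + 14*Y) = 28*Y**2 + 392*Y)
1/(H(2662/(-3006)) + 5884735) = 1/(28*(2662/(-3006))*(14 + 2662/(-3006)) + 5884735) = 1/(28*(2662*(-1/3006))*(14 + 2662*(-1/3006)) + 5884735) = 1/(28*(-1331/1503)*(14 - 1331/1503) + 5884735) = 1/(28*(-1331/1503)*(19711/1503) + 5884735) = 1/(-734589548/2259009 + 5884735) = 1/(13292934738067/2259009) = 2259009/13292934738067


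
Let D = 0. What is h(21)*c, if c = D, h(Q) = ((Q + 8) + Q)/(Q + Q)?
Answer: 0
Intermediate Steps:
h(Q) = (8 + 2*Q)/(2*Q) (h(Q) = ((8 + Q) + Q)/((2*Q)) = (8 + 2*Q)*(1/(2*Q)) = (8 + 2*Q)/(2*Q))
c = 0
h(21)*c = ((4 + 21)/21)*0 = ((1/21)*25)*0 = (25/21)*0 = 0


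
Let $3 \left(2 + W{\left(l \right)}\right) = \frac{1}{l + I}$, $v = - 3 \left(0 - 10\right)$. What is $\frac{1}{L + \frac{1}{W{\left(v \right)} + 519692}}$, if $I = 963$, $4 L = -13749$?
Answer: $- \frac{6192626044}{21285603857823} \approx -0.00029093$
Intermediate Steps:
$L = - \frac{13749}{4}$ ($L = \frac{1}{4} \left(-13749\right) = - \frac{13749}{4} \approx -3437.3$)
$v = 30$ ($v = \left(-3\right) \left(-10\right) = 30$)
$W{\left(l \right)} = -2 + \frac{1}{3 \left(963 + l\right)}$ ($W{\left(l \right)} = -2 + \frac{1}{3 \left(l + 963\right)} = -2 + \frac{1}{3 \left(963 + l\right)}$)
$\frac{1}{L + \frac{1}{W{\left(v \right)} + 519692}} = \frac{1}{- \frac{13749}{4} + \frac{1}{\frac{-5777 - 180}{3 \left(963 + 30\right)} + 519692}} = \frac{1}{- \frac{13749}{4} + \frac{1}{\frac{-5777 - 180}{3 \cdot 993} + 519692}} = \frac{1}{- \frac{13749}{4} + \frac{1}{\frac{1}{3} \cdot \frac{1}{993} \left(-5957\right) + 519692}} = \frac{1}{- \frac{13749}{4} + \frac{1}{- \frac{5957}{2979} + 519692}} = \frac{1}{- \frac{13749}{4} + \frac{1}{\frac{1548156511}{2979}}} = \frac{1}{- \frac{13749}{4} + \frac{2979}{1548156511}} = \frac{1}{- \frac{21285603857823}{6192626044}} = - \frac{6192626044}{21285603857823}$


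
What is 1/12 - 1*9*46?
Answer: -4967/12 ≈ -413.92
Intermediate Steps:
1/12 - 1*9*46 = 1/12 - 9*46 = 1/12 - 414 = -4967/12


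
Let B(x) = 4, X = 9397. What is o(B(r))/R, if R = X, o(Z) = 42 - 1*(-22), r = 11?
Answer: 64/9397 ≈ 0.0068107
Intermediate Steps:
o(Z) = 64 (o(Z) = 42 + 22 = 64)
R = 9397
o(B(r))/R = 64/9397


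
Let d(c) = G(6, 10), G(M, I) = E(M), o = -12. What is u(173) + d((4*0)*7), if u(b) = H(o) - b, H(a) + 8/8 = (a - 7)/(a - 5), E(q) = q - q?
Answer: -2939/17 ≈ -172.88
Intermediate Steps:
E(q) = 0
G(M, I) = 0
H(a) = -1 + (-7 + a)/(-5 + a) (H(a) = -1 + (a - 7)/(a - 5) = -1 + (-7 + a)/(-5 + a))
d(c) = 0
u(b) = 2/17 - b (u(b) = -2/(-5 - 12) - b = -2/(-17) - b = -2*(-1/17) - b = 2/17 - b)
u(173) + d((4*0)*7) = (2/17 - 1*173) + 0 = (2/17 - 173) + 0 = -2939/17 + 0 = -2939/17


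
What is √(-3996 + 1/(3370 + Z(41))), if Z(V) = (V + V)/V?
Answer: I*√11359012773/1686 ≈ 63.214*I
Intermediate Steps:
Z(V) = 2 (Z(V) = (2*V)/V = 2)
√(-3996 + 1/(3370 + Z(41))) = √(-3996 + 1/(3370 + 2)) = √(-3996 + 1/3372) = √(-13474511/3372) = I*√11359012773/1686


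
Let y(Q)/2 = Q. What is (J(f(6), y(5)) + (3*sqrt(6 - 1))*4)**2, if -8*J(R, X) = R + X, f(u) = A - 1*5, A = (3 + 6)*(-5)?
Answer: 745 + 120*sqrt(5) ≈ 1013.3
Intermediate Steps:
A = -45 (A = 9*(-5) = -45)
y(Q) = 2*Q
f(u) = -50 (f(u) = -45 - 1*5 = -45 - 5 = -50)
J(R, X) = -R/8 - X/8 (J(R, X) = -(R + X)/8 = -R/8 - X/8)
(J(f(6), y(5)) + (3*sqrt(6 - 1))*4)**2 = ((-1/8*(-50) - 5/4) + (3*sqrt(6 - 1))*4)**2 = ((25/4 - 1/8*10) + (3*sqrt(5))*4)**2 = ((25/4 - 5/4) + 12*sqrt(5))**2 = (5 + 12*sqrt(5))**2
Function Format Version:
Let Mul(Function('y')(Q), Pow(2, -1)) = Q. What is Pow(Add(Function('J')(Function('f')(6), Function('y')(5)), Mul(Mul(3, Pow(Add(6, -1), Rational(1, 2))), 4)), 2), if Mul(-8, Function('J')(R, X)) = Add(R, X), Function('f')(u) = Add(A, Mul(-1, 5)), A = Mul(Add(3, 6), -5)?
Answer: Add(745, Mul(120, Pow(5, Rational(1, 2)))) ≈ 1013.3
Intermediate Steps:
A = -45 (A = Mul(9, -5) = -45)
Function('y')(Q) = Mul(2, Q)
Function('f')(u) = -50 (Function('f')(u) = Add(-45, Mul(-1, 5)) = Add(-45, -5) = -50)
Function('J')(R, X) = Add(Mul(Rational(-1, 8), R), Mul(Rational(-1, 8), X)) (Function('J')(R, X) = Mul(Rational(-1, 8), Add(R, X)) = Add(Mul(Rational(-1, 8), R), Mul(Rational(-1, 8), X)))
Pow(Add(Function('J')(Function('f')(6), Function('y')(5)), Mul(Mul(3, Pow(Add(6, -1), Rational(1, 2))), 4)), 2) = Pow(Add(Add(Mul(Rational(-1, 8), -50), Mul(Rational(-1, 8), Mul(2, 5))), Mul(Mul(3, Pow(Add(6, -1), Rational(1, 2))), 4)), 2) = Pow(Add(Add(Rational(25, 4), Mul(Rational(-1, 8), 10)), Mul(Mul(3, Pow(5, Rational(1, 2))), 4)), 2) = Pow(Add(Add(Rational(25, 4), Rational(-5, 4)), Mul(12, Pow(5, Rational(1, 2)))), 2) = Pow(Add(5, Mul(12, Pow(5, Rational(1, 2)))), 2)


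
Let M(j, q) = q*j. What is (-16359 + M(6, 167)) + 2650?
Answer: -12707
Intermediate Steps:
M(j, q) = j*q
(-16359 + M(6, 167)) + 2650 = (-16359 + 6*167) + 2650 = (-16359 + 1002) + 2650 = -15357 + 2650 = -12707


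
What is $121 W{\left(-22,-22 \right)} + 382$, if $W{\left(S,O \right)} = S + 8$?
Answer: $-1312$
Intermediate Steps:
$W{\left(S,O \right)} = 8 + S$
$121 W{\left(-22,-22 \right)} + 382 = 121 \left(8 - 22\right) + 382 = 121 \left(-14\right) + 382 = -1694 + 382 = -1312$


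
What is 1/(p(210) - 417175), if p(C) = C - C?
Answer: -1/417175 ≈ -2.3971e-6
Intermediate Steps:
p(C) = 0
1/(p(210) - 417175) = 1/(0 - 417175) = 1/(-417175) = -1/417175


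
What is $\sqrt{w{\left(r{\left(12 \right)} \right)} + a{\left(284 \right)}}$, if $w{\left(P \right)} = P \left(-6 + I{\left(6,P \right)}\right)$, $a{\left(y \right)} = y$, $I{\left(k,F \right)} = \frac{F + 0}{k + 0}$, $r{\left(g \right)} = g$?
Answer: $2 \sqrt{59} \approx 15.362$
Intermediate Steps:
$I{\left(k,F \right)} = \frac{F}{k}$
$w{\left(P \right)} = P \left(-6 + \frac{P}{6}\right)$
$\sqrt{w{\left(r{\left(12 \right)} \right)} + a{\left(284 \right)}} = \sqrt{\frac{1}{6} \cdot 12 \left(-36 + 12\right) + 284} = \sqrt{\frac{1}{6} \cdot 12 \left(-24\right) + 284} = \sqrt{-48 + 284} = \sqrt{236} = 2 \sqrt{59}$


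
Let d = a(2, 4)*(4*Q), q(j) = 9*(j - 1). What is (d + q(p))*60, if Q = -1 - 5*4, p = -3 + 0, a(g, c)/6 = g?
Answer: -62640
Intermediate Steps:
a(g, c) = 6*g
p = -3
Q = -21 (Q = -1 - 20 = -21)
q(j) = -9 + 9*j (q(j) = 9*(-1 + j) = -9 + 9*j)
d = -1008 (d = (6*2)*(4*(-21)) = 12*(-84) = -1008)
(d + q(p))*60 = (-1008 + (-9 + 9*(-3)))*60 = (-1008 + (-9 - 27))*60 = (-1008 - 36)*60 = -1044*60 = -62640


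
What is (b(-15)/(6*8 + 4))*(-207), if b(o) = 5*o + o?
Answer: 9315/26 ≈ 358.27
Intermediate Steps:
b(o) = 6*o
(b(-15)/(6*8 + 4))*(-207) = ((6*(-15))/(6*8 + 4))*(-207) = -90/(48 + 4)*(-207) = -90/52*(-207) = -90*1/52*(-207) = -45/26*(-207) = 9315/26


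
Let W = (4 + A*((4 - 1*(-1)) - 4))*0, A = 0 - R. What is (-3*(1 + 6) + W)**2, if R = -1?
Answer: 441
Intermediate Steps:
A = 1 (A = 0 - 1*(-1) = 0 + 1 = 1)
W = 0 (W = (4 + 1*((4 - 1*(-1)) - 4))*0 = (4 + 1*((4 + 1) - 4))*0 = (4 + 1*(5 - 4))*0 = (4 + 1*1)*0 = (4 + 1)*0 = 5*0 = 0)
(-3*(1 + 6) + W)**2 = (-3*(1 + 6) + 0)**2 = (-3*7 + 0)**2 = (-21 + 0)**2 = (-21)**2 = 441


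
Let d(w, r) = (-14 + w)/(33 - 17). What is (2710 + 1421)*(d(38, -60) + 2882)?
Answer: 23823477/2 ≈ 1.1912e+7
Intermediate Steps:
d(w, r) = -7/8 + w/16 (d(w, r) = (-14 + w)/16 = (-14 + w)*(1/16) = -7/8 + w/16)
(2710 + 1421)*(d(38, -60) + 2882) = (2710 + 1421)*((-7/8 + (1/16)*38) + 2882) = 4131*((-7/8 + 19/8) + 2882) = 4131*(3/2 + 2882) = 4131*(5767/2) = 23823477/2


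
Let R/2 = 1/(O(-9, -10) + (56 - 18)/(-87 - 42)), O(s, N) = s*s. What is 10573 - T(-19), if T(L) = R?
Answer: 110075245/10411 ≈ 10573.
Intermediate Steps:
O(s, N) = s²
R = 258/10411 (R = 2/((-9)² + (56 - 18)/(-87 - 42)) = 2/(81 + 38/(-129)) = 2/(81 + 38*(-1/129)) = 2/(81 - 38/129) = 2/(10411/129) = 2*(129/10411) = 258/10411 ≈ 0.024781)
T(L) = 258/10411
10573 - T(-19) = 10573 - 1*258/10411 = 10573 - 258/10411 = 110075245/10411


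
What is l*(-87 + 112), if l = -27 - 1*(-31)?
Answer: 100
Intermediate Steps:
l = 4 (l = -27 + 31 = 4)
l*(-87 + 112) = 4*(-87 + 112) = 4*25 = 100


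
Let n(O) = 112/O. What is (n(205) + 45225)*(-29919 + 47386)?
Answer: 161940696679/205 ≈ 7.8995e+8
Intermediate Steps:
(n(205) + 45225)*(-29919 + 47386) = (112/205 + 45225)*(-29919 + 47386) = (112*(1/205) + 45225)*17467 = (112/205 + 45225)*17467 = (9271237/205)*17467 = 161940696679/205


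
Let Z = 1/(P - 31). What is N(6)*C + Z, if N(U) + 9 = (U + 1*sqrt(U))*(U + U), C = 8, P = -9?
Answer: 20159/40 + 96*sqrt(6) ≈ 739.13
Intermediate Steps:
N(U) = -9 + 2*U*(U + sqrt(U)) (N(U) = -9 + (U + 1*sqrt(U))*(U + U) = -9 + (U + sqrt(U))*(2*U) = -9 + 2*U*(U + sqrt(U)))
Z = -1/40 (Z = 1/(-9 - 31) = 1/(-40) = -1/40 ≈ -0.025000)
N(6)*C + Z = (-9 + 2*6**2 + 2*6**(3/2))*8 - 1/40 = (-9 + 2*36 + 2*(6*sqrt(6)))*8 - 1/40 = (-9 + 72 + 12*sqrt(6))*8 - 1/40 = (63 + 12*sqrt(6))*8 - 1/40 = (504 + 96*sqrt(6)) - 1/40 = 20159/40 + 96*sqrt(6)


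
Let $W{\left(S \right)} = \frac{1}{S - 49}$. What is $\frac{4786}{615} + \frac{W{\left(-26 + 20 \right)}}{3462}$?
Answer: $\frac{60753443}{7806810} \approx 7.7821$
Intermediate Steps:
$W{\left(S \right)} = \frac{1}{-49 + S}$
$\frac{4786}{615} + \frac{W{\left(-26 + 20 \right)}}{3462} = \frac{4786}{615} + \frac{1}{\left(-49 + \left(-26 + 20\right)\right) 3462} = 4786 \cdot \frac{1}{615} + \frac{1}{-49 - 6} \cdot \frac{1}{3462} = \frac{4786}{615} + \frac{1}{-55} \cdot \frac{1}{3462} = \frac{4786}{615} - \frac{1}{190410} = \frac{60753443}{7806810}$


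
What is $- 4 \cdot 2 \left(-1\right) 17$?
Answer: $136$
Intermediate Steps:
$- 4 \cdot 2 \left(-1\right) 17 = \left(-4\right) \left(-2\right) 17 = 8 \cdot 17 = 136$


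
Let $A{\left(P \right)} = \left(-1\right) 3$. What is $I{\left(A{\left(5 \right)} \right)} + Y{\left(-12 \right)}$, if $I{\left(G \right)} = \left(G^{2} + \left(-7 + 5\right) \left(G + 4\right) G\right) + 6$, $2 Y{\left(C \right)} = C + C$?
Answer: $9$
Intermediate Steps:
$A{\left(P \right)} = -3$
$Y{\left(C \right)} = C$ ($Y{\left(C \right)} = \frac{C + C}{2} = \frac{2 C}{2} = C$)
$I{\left(G \right)} = 6 + G^{2} + G \left(-8 - 2 G\right)$ ($I{\left(G \right)} = \left(G^{2} + - 2 \left(4 + G\right) G\right) + 6 = \left(G^{2} + \left(-8 - 2 G\right) G\right) + 6 = \left(G^{2} + G \left(-8 - 2 G\right)\right) + 6 = 6 + G^{2} + G \left(-8 - 2 G\right)$)
$I{\left(A{\left(5 \right)} \right)} + Y{\left(-12 \right)} = \left(6 - \left(-3\right)^{2} - -24\right) - 12 = \left(6 - 9 + 24\right) - 12 = 21 - 12 = 9$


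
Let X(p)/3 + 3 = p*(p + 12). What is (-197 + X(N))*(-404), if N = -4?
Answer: 122008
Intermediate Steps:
X(p) = -9 + 3*p*(12 + p) (X(p) = -9 + 3*(p*(p + 12)) = -9 + 3*(p*(12 + p)) = -9 + 3*p*(12 + p))
(-197 + X(N))*(-404) = (-197 + (-9 + 3*(-4)**2 + 36*(-4)))*(-404) = (-197 + (-9 + 3*16 - 144))*(-404) = (-197 + (-9 + 48 - 144))*(-404) = (-197 - 105)*(-404) = -302*(-404) = 122008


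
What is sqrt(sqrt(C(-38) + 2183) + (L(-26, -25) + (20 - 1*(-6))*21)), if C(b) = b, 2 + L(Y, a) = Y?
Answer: sqrt(518 + sqrt(2145)) ≈ 23.755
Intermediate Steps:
L(Y, a) = -2 + Y
sqrt(sqrt(C(-38) + 2183) + (L(-26, -25) + (20 - 1*(-6))*21)) = sqrt(sqrt(-38 + 2183) + ((-2 - 26) + (20 - 1*(-6))*21)) = sqrt(sqrt(2145) + (-28 + (20 + 6)*21)) = sqrt(sqrt(2145) + (-28 + 26*21)) = sqrt(sqrt(2145) + (-28 + 546)) = sqrt(sqrt(2145) + 518) = sqrt(518 + sqrt(2145))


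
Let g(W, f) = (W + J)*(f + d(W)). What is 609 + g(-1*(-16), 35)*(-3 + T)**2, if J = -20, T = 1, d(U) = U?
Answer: -207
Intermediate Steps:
g(W, f) = (-20 + W)*(W + f) (g(W, f) = (W - 20)*(f + W) = (-20 + W)*(W + f))
609 + g(-1*(-16), 35)*(-3 + T)**2 = 609 + ((-1*(-16))**2 - (-20)*(-16) - 20*35 - 1*(-16)*35)*(-3 + 1)**2 = 609 + (16**2 - 20*16 - 700 + 16*35)*(-2)**2 = 609 + (256 - 320 - 700 + 560)*4 = 609 - 204*4 = 609 - 816 = -207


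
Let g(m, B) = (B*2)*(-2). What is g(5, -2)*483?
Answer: 3864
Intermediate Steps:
g(m, B) = -4*B (g(m, B) = (2*B)*(-2) = -4*B)
g(5, -2)*483 = -4*(-2)*483 = 8*483 = 3864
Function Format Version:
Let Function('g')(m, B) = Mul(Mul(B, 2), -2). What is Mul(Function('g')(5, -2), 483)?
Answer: 3864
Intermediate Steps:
Function('g')(m, B) = Mul(-4, B) (Function('g')(m, B) = Mul(Mul(2, B), -2) = Mul(-4, B))
Mul(Function('g')(5, -2), 483) = Mul(Mul(-4, -2), 483) = Mul(8, 483) = 3864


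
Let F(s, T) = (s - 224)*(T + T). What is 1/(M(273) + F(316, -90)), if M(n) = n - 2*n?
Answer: -1/16833 ≈ -5.9407e-5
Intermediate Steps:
F(s, T) = 2*T*(-224 + s) (F(s, T) = (-224 + s)*(2*T) = 2*T*(-224 + s))
M(n) = -n
1/(M(273) + F(316, -90)) = 1/(-1*273 + 2*(-90)*(-224 + 316)) = 1/(-273 + 2*(-90)*92) = 1/(-273 - 16560) = 1/(-16833) = -1/16833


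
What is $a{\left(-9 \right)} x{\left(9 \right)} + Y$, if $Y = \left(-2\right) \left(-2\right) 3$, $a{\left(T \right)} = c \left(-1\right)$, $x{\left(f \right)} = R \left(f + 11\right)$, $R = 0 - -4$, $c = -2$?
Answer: $172$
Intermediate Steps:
$R = 4$ ($R = 0 + 4 = 4$)
$x{\left(f \right)} = 44 + 4 f$ ($x{\left(f \right)} = 4 \left(f + 11\right) = 4 \left(11 + f\right) = 44 + 4 f$)
$a{\left(T \right)} = 2$ ($a{\left(T \right)} = \left(-2\right) \left(-1\right) = 2$)
$Y = 12$ ($Y = 4 \cdot 3 = 12$)
$a{\left(-9 \right)} x{\left(9 \right)} + Y = 2 \left(44 + 4 \cdot 9\right) + 12 = 2 \left(44 + 36\right) + 12 = 2 \cdot 80 + 12 = 160 + 12 = 172$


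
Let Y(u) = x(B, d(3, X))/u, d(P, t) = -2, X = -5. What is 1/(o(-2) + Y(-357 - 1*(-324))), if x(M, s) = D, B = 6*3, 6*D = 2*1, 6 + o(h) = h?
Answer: -99/793 ≈ -0.12484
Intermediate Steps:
o(h) = -6 + h
D = ⅓ (D = (2*1)/6 = (⅙)*2 = ⅓ ≈ 0.33333)
B = 18
x(M, s) = ⅓
Y(u) = 1/(3*u)
1/(o(-2) + Y(-357 - 1*(-324))) = 1/((-6 - 2) + 1/(3*(-357 - 1*(-324)))) = 1/(-8 + 1/(3*(-357 + 324))) = 1/(-8 + (⅓)/(-33)) = 1/(-8 + (⅓)*(-1/33)) = 1/(-8 - 1/99) = 1/(-793/99) = -99/793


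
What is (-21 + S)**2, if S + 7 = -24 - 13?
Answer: 4225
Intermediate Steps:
S = -44 (S = -7 + (-24 - 13) = -7 - 37 = -44)
(-21 + S)**2 = (-21 - 44)**2 = (-65)**2 = 4225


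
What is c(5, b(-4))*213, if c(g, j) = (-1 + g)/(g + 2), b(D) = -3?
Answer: 852/7 ≈ 121.71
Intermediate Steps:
c(g, j) = (-1 + g)/(2 + g)
c(5, b(-4))*213 = ((-1 + 5)/(2 + 5))*213 = (4/7)*213 = 852/7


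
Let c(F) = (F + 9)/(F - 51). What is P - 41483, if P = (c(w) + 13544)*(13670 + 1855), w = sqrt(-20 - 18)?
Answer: 554788103738/2639 - 931500*I*sqrt(38)/2639 ≈ 2.1023e+8 - 2175.9*I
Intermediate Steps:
w = I*sqrt(38) (w = sqrt(-38) = I*sqrt(38) ≈ 6.1644*I)
c(F) = (9 + F)/(-51 + F)
P = 210270600 + 15525*(9 + I*sqrt(38))/(-51 + I*sqrt(38)) (P = ((9 + I*sqrt(38))/(-51 + I*sqrt(38)) + 13544)*(13670 + 1855) = (13544 + (9 + I*sqrt(38))/(-51 + I*sqrt(38)))*15525 = 210270600 + 15525*(9 + I*sqrt(38))/(-51 + I*sqrt(38)) ≈ 2.1027e+8 - 2175.9*I)
P - 41483 = (554897577375/2639 - 931500*I*sqrt(38)/2639) - 41483 = 554788103738/2639 - 931500*I*sqrt(38)/2639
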